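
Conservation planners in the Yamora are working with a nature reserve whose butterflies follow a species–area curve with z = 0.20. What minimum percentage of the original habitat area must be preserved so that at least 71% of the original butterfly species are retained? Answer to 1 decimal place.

18.0%

Need (A_new/A_old)^0.2 = 0.71, so A_new/A_old = 0.71^(1/0.2) = 0.71^5
ln(A_new/A_old) = ln 0.71 / 0.2 = -0.3425 / 0.2 = -1.7125
A_new/A_old = e^-1.7125 ≈ 0.1804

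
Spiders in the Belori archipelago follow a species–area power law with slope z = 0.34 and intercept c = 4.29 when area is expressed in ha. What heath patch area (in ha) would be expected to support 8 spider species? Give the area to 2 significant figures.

8 = 4.29 × A^0.34  ⇒  A^0.34 = 8/4.29 = 1.865
ln A = ln(1.865) / 0.34 = 0.6232 / 0.34 = 1.8328
A = e^1.8328 ≈ 6.251 ha

6.3 ha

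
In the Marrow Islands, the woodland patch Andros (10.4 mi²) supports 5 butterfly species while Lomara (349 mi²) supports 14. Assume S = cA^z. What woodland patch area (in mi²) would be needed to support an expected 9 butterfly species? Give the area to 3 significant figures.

77.3 mi²

z = ln(14/5) / ln(349/10.4) = 1.0296 / 3.5133 = 0.2931
c = 5 / 10.4^0.2931 = 5 / 1.986 = 2.517
A = (9/2.517)^(1/0.2931) ⇒ ln A = ln(3.575)/0.2931 = 4.3475
A = e^4.3475 ≈ 77.28 mi²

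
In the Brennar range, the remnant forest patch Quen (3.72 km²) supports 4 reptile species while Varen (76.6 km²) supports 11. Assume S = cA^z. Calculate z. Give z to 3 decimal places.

Taking logs: ln S = ln c + z ln A, so z = (ln S₂ − ln S₁)/(ln A₂ − ln A₁).
z = ln(11/4) / ln(76.6/3.72) = ln(2.75) / ln(20.59) = 1.0116 / 3.0249 = 0.3344

0.334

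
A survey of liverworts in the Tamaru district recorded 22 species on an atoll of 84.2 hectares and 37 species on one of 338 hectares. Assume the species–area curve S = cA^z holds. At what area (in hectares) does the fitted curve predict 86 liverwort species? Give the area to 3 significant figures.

3220 hectares

z = ln(37/22) / ln(338/84.2) = 0.5199 / 1.3899 = 0.3741
c = 22 / 84.2^0.3741 = 22 / 5.25 = 4.19
A = (86/4.19)^(1/0.3741) ⇒ ln A = ln(20.52)/0.3741 = 8.0779
A = e^8.0779 ≈ 3222 hectares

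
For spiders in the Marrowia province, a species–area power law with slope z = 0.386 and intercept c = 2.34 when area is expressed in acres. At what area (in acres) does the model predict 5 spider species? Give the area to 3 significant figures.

5 = 2.34 × A^0.386  ⇒  A^0.386 = 5/2.34 = 2.137
ln A = ln(2.137) / 0.386 = 0.7593 / 0.386 = 1.9671
A = e^1.9671 ≈ 7.15 acres

7.15 acres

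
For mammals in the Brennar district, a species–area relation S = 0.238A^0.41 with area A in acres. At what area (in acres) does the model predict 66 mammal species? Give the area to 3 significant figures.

66 = 0.238 × A^0.41  ⇒  A^0.41 = 66/0.238 = 277.3
ln A = ln(277.3) / 0.41 = 5.6251 / 0.41 = 13.7199
A = e^13.7199 ≈ 908774 acres

909000 acres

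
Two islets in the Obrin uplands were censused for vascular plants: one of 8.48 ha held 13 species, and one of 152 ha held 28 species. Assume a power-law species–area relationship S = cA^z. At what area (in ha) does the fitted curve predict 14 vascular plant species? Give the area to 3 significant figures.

11.2 ha

z = ln(28/13) / ln(152/8.48) = 0.7673 / 2.8862 = 0.2658
c = 13 / 8.48^0.2658 = 13 / 1.765 = 7.364
A = (14/7.364)^(1/0.2658) ⇒ ln A = ln(1.901)/0.2658 = 2.4165
A = e^2.4165 ≈ 11.21 ha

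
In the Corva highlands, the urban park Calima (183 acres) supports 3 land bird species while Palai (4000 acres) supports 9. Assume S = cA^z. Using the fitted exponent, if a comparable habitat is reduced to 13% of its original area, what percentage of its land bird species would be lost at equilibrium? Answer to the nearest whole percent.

52%

z = ln(9/3) / ln(4000/183) = 1.0986 / 3.0846 = 0.3562
S_new/S_old = (A_new/A_old)^z = 0.13^0.3562 = exp(0.3562 × -2.0402) = 0.4835
Fraction lost = 1 − 0.4835 = 0.5165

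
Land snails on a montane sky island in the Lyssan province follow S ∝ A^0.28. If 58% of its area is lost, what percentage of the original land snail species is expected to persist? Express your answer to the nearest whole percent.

78%

S_new/S_old = (A_new/A_old)^z = 0.42^0.28
= exp(0.28 × ln 0.42) = exp(0.28 × -0.8675) = exp(-0.2429) ≈ 0.7843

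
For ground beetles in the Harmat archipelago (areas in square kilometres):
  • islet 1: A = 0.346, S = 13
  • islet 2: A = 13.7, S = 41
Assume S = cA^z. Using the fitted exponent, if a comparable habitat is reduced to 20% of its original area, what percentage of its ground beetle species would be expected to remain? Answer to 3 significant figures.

60.5%

z = ln(41/13) / ln(13.7/0.346) = 1.1486 / 3.6787 = 0.3122
S_new/S_old = (A_new/A_old)^z = 0.2^0.3122 = exp(0.3122 × -1.6094) = 0.605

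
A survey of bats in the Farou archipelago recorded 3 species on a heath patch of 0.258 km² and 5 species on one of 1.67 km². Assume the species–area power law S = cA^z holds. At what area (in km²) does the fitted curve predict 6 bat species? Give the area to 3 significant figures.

z = ln(5/3) / ln(1.67/0.258) = 0.5108 / 1.8676 = 0.2735
c = 3 / 0.258^0.2735 = 3 / 0.6903 = 4.346
A = (6/4.346)^(1/0.2735) ⇒ ln A = ln(1.381)/0.2735 = 1.1794
A = e^1.1794 ≈ 3.252 km²

3.25 km²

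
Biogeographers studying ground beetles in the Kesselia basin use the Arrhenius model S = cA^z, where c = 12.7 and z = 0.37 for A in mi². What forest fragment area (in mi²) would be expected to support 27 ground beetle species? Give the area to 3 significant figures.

27 = 12.7 × A^0.37  ⇒  A^0.37 = 27/12.7 = 2.126
ln A = ln(2.126) / 0.37 = 0.7542 / 0.37 = 2.0385
A = e^2.0385 ≈ 7.679 mi²

7.68 mi²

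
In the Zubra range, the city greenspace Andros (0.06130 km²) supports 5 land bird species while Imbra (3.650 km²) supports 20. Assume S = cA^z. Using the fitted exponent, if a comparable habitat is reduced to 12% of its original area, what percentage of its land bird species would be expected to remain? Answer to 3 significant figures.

48.7%

z = ln(20/5) / ln(3.65/0.0613) = 1.3863 / 4.0867 = 0.3392
S_new/S_old = (A_new/A_old)^z = 0.12^0.3392 = exp(0.3392 × -2.1203) = 0.4871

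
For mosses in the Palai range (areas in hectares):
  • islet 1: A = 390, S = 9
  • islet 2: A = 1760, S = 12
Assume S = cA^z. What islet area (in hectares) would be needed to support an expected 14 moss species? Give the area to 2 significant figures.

z = ln(12/9) / ln(1760/390) = 0.2877 / 1.5069 = 0.1909
c = 9 / 390^0.1909 = 9 / 3.124 = 2.881
A = (14/2.881)^(1/0.1909) ⇒ ln A = ln(4.859)/0.1909 = 8.2805
A = e^8.2805 ≈ 3946 hectares

3900 hectares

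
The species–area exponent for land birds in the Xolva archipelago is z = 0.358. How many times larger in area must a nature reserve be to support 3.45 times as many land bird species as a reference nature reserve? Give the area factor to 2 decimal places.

(A₂/A₁)^0.358 = 3.45, so A₂/A₁ = 3.45^(1/0.358) = 3.45^2.793
ln(A₂/A₁) = ln 3.45 / 0.358 = 1.2384 / 0.358 = 3.4591
A₂/A₁ = e^3.4591 ≈ 31.79

31.79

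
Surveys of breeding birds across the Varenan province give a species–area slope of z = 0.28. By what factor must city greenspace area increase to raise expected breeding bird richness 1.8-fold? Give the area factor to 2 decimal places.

(A₂/A₁)^0.28 = 1.8, so A₂/A₁ = 1.8^(1/0.28) = 1.8^3.571
ln(A₂/A₁) = ln 1.8 / 0.28 = 0.5878 / 0.28 = 2.0992
A₂/A₁ = e^2.0992 ≈ 8.16

8.16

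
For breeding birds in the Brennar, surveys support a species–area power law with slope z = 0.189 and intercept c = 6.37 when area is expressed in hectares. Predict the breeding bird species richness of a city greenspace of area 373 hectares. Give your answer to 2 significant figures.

20

S = 6.37 × 373^0.189
ln S = ln 6.37 + 0.189 × ln 373 = 1.8516 + 0.189 × 5.9216 = 2.9708
S = e^2.9708 ≈ 19.51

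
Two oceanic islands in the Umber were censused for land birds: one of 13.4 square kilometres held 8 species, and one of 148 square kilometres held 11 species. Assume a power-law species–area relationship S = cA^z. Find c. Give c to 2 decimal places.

5.67

z = ln(S₂/S₁) / ln(A₂/A₁) = ln(11/8) / ln(148/13.4) = 0.3185 / 2.4020 = 0.1326
c = S₁ / A₁^z = 8 / 13.4^0.1326 = 8 / 1.411 = 5.671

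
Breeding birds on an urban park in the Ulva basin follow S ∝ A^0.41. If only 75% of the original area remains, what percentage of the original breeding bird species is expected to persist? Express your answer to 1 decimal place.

S_new/S_old = (A_new/A_old)^z = 0.75^0.41
= exp(0.41 × ln 0.75) = exp(0.41 × -0.2877) = exp(-0.1179) ≈ 0.8887

88.9%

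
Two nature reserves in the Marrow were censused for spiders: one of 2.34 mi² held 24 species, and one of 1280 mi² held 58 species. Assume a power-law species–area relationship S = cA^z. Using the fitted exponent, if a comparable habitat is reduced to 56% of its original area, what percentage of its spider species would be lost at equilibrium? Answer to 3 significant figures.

7.79%

z = ln(58/24) / ln(1280/2.34) = 0.8824 / 6.3045 = 0.1400
S_new/S_old = (A_new/A_old)^z = 0.56^0.1400 = exp(0.1400 × -0.5798) = 0.9221
Fraction lost = 1 − 0.9221 = 0.07795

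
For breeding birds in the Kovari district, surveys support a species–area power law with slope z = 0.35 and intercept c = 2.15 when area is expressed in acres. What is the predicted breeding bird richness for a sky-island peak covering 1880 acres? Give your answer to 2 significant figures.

S = 2.15 × 1880^0.35 = 2.15 × 13.99 ≈ 30.09

30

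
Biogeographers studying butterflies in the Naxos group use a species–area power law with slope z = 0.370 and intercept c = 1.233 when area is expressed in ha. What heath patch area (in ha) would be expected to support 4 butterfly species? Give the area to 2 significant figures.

24 ha

4 = 1.233 × A^0.37  ⇒  A^0.37 = 4/1.233 = 3.244
ln A = ln(3.244) / 0.37 = 1.1768 / 0.37 = 3.1807
A = e^3.1807 ≈ 24.06 ha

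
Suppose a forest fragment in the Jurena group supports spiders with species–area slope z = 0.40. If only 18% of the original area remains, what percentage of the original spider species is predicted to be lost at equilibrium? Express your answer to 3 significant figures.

S_new/S_old = (A_new/A_old)^z = 0.18^0.4
= exp(0.4 × ln 0.18) = exp(0.4 × -1.7148) = exp(-0.6859) ≈ 0.5036
Fraction lost = 1 − 0.5036 = 0.4964

49.6%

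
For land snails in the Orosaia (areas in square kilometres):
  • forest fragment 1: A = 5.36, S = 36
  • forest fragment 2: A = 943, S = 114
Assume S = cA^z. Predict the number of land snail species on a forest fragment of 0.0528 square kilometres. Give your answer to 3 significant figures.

z = ln(114/36) / ln(943/5.36) = 1.1527 / 5.1701 = 0.2230
c = 36 / 5.36^0.2230 = 36 / 1.454 = 24.76
S₃ = 24.76 × 0.0528^0.2230 = 24.76 × 0.5191 ≈ 12.85

12.9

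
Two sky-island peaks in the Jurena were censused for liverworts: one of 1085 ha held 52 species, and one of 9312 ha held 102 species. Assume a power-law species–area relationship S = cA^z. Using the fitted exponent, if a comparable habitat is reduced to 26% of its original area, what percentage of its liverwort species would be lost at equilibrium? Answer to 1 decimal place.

34.4%

z = ln(102/52) / ln(9312/1085) = 0.6737 / 2.1497 = 0.3134
S_new/S_old = (A_new/A_old)^z = 0.26^0.3134 = exp(0.3134 × -1.3471) = 0.6556
Fraction lost = 1 − 0.6556 = 0.3444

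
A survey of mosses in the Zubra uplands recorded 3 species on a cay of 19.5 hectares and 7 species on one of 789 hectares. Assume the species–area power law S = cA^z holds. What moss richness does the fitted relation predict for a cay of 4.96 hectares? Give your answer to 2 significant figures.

2.2

z = ln(7/3) / ln(789/19.5) = 0.8473 / 3.7004 = 0.2290
c = 3 / 19.5^0.2290 = 3 / 1.974 = 1.52
S₃ = 1.52 × 4.96^0.2290 = 1.52 × 1.443 ≈ 2.193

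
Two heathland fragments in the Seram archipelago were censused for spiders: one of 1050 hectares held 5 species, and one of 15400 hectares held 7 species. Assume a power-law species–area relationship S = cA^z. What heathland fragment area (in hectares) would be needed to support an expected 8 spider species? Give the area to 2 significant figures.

45000 hectares

z = ln(7/5) / ln(15400/1050) = 0.3365 / 2.6856 = 0.1253
c = 5 / 1050^0.1253 = 5 / 2.391 = 2.091
A = (8/2.091)^(1/0.1253) ⇒ ln A = ln(3.825)/0.1253 = 10.7079
A = e^10.7079 ≈ 44708 hectares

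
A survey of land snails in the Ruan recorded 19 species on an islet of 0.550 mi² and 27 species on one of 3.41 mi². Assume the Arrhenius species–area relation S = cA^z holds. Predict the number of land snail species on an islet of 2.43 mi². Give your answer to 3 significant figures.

25.3

z = ln(27/19) / ln(3.41/0.55) = 0.3514 / 1.8245 = 0.1926
c = 19 / 0.55^0.1926 = 19 / 0.8912 = 21.32
S₃ = 21.32 × 2.43^0.1926 = 21.32 × 1.186 ≈ 25.29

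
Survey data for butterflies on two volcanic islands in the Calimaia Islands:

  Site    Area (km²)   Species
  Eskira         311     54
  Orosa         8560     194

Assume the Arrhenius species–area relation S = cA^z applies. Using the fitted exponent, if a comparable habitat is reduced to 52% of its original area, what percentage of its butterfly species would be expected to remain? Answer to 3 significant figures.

z = ln(194/54) / ln(8560/311) = 1.2789 / 3.3151 = 0.3858
S_new/S_old = (A_new/A_old)^z = 0.52^0.3858 = exp(0.3858 × -0.6539) = 0.777

77.7%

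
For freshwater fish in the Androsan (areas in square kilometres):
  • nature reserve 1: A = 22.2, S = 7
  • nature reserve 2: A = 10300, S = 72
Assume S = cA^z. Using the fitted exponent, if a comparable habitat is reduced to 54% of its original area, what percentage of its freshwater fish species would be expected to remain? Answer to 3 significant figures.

79.1%

z = ln(72/7) / ln(10300/22.2) = 2.3308 / 6.1398 = 0.3796
S_new/S_old = (A_new/A_old)^z = 0.54^0.3796 = exp(0.3796 × -0.6162) = 0.7914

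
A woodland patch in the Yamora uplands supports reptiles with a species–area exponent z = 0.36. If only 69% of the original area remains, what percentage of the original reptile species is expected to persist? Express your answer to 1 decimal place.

S_new/S_old = (A_new/A_old)^z = 0.69^0.36
= exp(0.36 × ln 0.69) = exp(0.36 × -0.3711) = exp(-0.1336) ≈ 0.875

87.5%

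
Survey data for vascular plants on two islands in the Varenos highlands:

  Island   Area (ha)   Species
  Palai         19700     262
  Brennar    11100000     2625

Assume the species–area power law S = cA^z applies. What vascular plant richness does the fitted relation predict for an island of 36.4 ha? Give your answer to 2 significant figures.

z = ln(2625/262) / ln(11100000/19700) = 2.3045 / 6.3341 = 0.3638
c = 262 / 19700^0.3638 = 262 / 36.51 = 7.176
S₃ = 7.176 × 36.4^0.3638 = 7.176 × 3.698 ≈ 26.54

27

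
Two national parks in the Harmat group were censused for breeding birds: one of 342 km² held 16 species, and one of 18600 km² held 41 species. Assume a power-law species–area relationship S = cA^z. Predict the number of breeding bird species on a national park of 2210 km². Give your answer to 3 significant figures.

z = ln(41/16) / ln(18600/342) = 0.9410 / 3.9961 = 0.2355
c = 16 / 342^0.2355 = 16 / 3.951 = 4.05
S₃ = 4.05 × 2210^0.2355 = 4.05 × 6.131 ≈ 24.83

24.8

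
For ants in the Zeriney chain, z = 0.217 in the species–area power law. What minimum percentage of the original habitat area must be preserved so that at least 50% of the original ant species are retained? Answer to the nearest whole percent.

4%

Need (A_new/A_old)^0.217 = 0.5, so A_new/A_old = 0.5^(1/0.217) = 0.5^4.608
ln(A_new/A_old) = ln 0.5 / 0.217 = -0.6931 / 0.217 = -3.1942
A_new/A_old = e^-3.1942 ≈ 0.041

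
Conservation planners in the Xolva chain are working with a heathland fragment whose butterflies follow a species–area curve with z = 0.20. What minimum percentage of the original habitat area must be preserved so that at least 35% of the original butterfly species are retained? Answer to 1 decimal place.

0.5%

Need (A_new/A_old)^0.2 = 0.35, so A_new/A_old = 0.35^(1/0.2) = 0.35^5
ln(A_new/A_old) = ln 0.35 / 0.2 = -1.0498 / 0.2 = -5.2491
A_new/A_old = e^-5.2491 ≈ 0.005252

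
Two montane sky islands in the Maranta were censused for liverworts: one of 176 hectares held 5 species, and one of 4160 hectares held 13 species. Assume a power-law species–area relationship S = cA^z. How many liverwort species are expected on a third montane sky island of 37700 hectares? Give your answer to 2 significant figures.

25

z = ln(13/5) / ln(4160/176) = 0.9555 / 3.1628 = 0.3021
c = 5 / 176^0.3021 = 5 / 4.769 = 1.049
S₃ = 1.049 × 37700^0.3021 = 1.049 × 24.13 ≈ 25.3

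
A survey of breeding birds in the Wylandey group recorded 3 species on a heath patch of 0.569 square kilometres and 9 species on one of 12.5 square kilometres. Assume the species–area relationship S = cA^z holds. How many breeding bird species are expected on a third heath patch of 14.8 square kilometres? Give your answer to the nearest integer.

10

z = ln(9/3) / ln(12.5/0.569) = 1.0986 / 3.0896 = 0.3556
c = 3 / 0.569^0.3556 = 3 / 0.8183 = 3.666
S₃ = 3.666 × 14.8^0.3556 = 3.666 × 2.607 ≈ 9.557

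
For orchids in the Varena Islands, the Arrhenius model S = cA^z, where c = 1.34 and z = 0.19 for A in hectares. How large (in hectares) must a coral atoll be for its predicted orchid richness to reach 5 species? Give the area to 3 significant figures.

5 = 1.34 × A^0.19  ⇒  A^0.19 = 5/1.34 = 3.731
ln A = ln(3.731) / 0.19 = 1.3168 / 0.19 = 6.9304
A = e^6.9304 ≈ 1023 hectares

1020 hectares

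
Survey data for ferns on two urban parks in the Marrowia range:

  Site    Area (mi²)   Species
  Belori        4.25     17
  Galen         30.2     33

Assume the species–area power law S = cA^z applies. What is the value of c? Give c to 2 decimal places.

z = ln(S₂/S₁) / ln(A₂/A₁) = ln(33/17) / ln(30.2/4.25) = 0.6633 / 1.9609 = 0.3383
c = S₁ / A₁^z = 17 / 4.25^0.3383 = 17 / 1.631 = 10.42

10.42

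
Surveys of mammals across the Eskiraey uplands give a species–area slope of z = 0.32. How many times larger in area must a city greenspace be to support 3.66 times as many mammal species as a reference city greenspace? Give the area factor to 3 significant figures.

57.7

(A₂/A₁)^0.32 = 3.66, so A₂/A₁ = 3.66^(1/0.32) = 3.66^3.125
ln(A₂/A₁) = ln 3.66 / 0.32 = 1.2975 / 0.32 = 4.0546
A₂/A₁ = e^4.0546 ≈ 57.66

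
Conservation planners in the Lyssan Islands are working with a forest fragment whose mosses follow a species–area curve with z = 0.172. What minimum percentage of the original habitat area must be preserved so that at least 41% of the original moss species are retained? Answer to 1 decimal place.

0.6%

Need (A_new/A_old)^0.172 = 0.41, so A_new/A_old = 0.41^(1/0.172) = 0.41^5.814
ln(A_new/A_old) = ln 0.41 / 0.172 = -0.8916 / 0.172 = -5.1837
A_new/A_old = e^-5.1837 ≈ 0.005607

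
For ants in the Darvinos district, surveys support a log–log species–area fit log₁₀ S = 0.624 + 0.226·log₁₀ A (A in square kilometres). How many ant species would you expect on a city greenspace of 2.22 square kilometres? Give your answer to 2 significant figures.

S = 4.207 × 2.22^0.226 = 4.207 × 1.198 ≈ 5.038

5.0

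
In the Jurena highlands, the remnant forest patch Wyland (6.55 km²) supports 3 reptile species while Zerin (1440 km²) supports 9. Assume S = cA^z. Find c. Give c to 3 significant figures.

2.05

z = ln(S₂/S₁) / ln(A₂/A₁) = ln(9/3) / ln(1440/6.55) = 1.0986 / 5.3929 = 0.2037
c = S₁ / A₁^z = 3 / 6.55^0.2037 = 3 / 1.466 = 2.046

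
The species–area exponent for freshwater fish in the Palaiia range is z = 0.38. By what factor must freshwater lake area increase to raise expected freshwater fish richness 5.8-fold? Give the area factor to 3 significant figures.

102

(A₂/A₁)^0.38 = 5.8, so A₂/A₁ = 5.8^(1/0.38) = 5.8^2.632
ln(A₂/A₁) = ln 5.8 / 0.38 = 1.7579 / 0.38 = 4.6259
A₂/A₁ = e^4.6259 ≈ 102.1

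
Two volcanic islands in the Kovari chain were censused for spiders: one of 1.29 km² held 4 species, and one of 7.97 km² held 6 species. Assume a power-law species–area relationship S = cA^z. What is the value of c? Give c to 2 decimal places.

z = ln(S₂/S₁) / ln(A₂/A₁) = ln(6/4) / ln(7.97/1.29) = 0.4055 / 1.8210 = 0.2227
c = S₁ / A₁^z = 4 / 1.29^0.2227 = 4 / 1.058 = 3.78

3.78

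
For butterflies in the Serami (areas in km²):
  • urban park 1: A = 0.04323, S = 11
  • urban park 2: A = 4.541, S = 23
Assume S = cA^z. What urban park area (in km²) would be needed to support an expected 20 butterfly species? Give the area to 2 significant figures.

z = ln(23/11) / ln(4.541/0.04323) = 0.7376 / 4.6544 = 0.1585
c = 11 / 0.04323^0.1585 = 11 / 0.6079 = 18.1
A = (20/18.1)^(1/0.1585) ⇒ ln A = ln(1.105)/0.1585 = 0.6312
A = e^0.6312 ≈ 1.88 km²

1.9 km²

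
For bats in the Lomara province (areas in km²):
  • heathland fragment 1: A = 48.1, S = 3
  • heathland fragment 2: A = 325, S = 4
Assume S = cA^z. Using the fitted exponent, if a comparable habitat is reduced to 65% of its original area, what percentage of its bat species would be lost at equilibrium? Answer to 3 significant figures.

z = ln(4/3) / ln(325/48.1) = 0.2877 / 1.9105 = 0.1506
S_new/S_old = (A_new/A_old)^z = 0.65^0.1506 = exp(0.1506 × -0.4308) = 0.9372
Fraction lost = 1 − 0.9372 = 0.06281

6.28%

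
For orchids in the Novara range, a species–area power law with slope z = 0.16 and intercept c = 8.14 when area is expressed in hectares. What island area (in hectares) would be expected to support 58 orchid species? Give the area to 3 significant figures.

214000 hectares

58 = 8.14 × A^0.16  ⇒  A^0.16 = 58/8.14 = 7.125
ln A = ln(7.125) / 0.16 = 1.9637 / 0.16 = 12.2728
A = e^12.2728 ≈ 213807 hectares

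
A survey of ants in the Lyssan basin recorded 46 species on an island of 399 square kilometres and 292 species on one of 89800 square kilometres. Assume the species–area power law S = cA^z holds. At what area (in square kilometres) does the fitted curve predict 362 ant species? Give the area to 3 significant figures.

169000 square kilometres

z = ln(292/46) / ln(89800/399) = 1.8481 / 5.4164 = 0.3412
c = 46 / 399^0.3412 = 46 / 7.717 = 5.961
A = (362/5.961)^(1/0.3412) ⇒ ln A = ln(60.73)/0.3412 = 12.0351
A = e^12.0351 ≈ 168574 square kilometres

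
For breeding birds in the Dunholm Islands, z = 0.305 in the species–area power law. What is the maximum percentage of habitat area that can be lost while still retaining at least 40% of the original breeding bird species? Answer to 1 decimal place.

Need (A_new/A_old)^0.305 = 0.4, so A_new/A_old = 0.4^(1/0.305) = 0.4^3.279
ln(A_new/A_old) = ln 0.4 / 0.305 = -0.9163 / 0.305 = -3.0042
A_new/A_old = e^-3.0042 ≈ 0.04958
Fraction that can be lost = 1 − 0.04958 = 0.9504

95.0%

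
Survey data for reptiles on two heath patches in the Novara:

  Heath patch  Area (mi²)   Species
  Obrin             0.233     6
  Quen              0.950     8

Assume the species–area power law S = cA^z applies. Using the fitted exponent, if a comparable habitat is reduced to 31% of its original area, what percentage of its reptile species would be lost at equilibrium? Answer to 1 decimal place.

z = ln(8/6) / ln(0.95/0.233) = 0.2877 / 1.4054 = 0.2047
S_new/S_old = (A_new/A_old)^z = 0.31^0.2047 = exp(0.2047 × -1.1712) = 0.7868
Fraction lost = 1 − 0.7868 = 0.2132

21.3%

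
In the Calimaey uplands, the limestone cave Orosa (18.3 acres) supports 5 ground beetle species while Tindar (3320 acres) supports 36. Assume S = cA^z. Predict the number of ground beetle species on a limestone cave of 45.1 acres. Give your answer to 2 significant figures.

7.0

z = ln(36/5) / ln(3320/18.3) = 1.9741 / 5.2008 = 0.3796
c = 5 / 18.3^0.3796 = 5 / 3.014 = 1.659
S₃ = 1.659 × 45.1^0.3796 = 1.659 × 4.245 ≈ 7.041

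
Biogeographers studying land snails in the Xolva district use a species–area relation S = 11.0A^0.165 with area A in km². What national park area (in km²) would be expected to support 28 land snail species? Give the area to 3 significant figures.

28 = 11 × A^0.165  ⇒  A^0.165 = 28/11 = 2.545
ln A = ln(2.545) / 0.165 = 0.9343 / 0.165 = 5.6625
A = e^5.6625 ≈ 287.9 km²

288 km²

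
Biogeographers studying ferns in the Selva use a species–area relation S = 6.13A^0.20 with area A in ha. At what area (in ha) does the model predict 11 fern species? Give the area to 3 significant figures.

11 = 6.13 × A^0.2  ⇒  A^0.2 = 11/6.13 = 1.794
ln A = ln(1.794) / 0.2 = 0.5847 / 0.2 = 2.9235
A = e^2.9235 ≈ 18.61 ha

18.6 ha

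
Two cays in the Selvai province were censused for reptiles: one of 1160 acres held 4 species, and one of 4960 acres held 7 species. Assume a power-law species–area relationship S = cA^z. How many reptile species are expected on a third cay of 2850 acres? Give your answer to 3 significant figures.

5.65

z = ln(7/4) / ln(4960/1160) = 0.5596 / 1.4530 = 0.3851
c = 4 / 1160^0.3851 = 4 / 15.15 = 0.2641
S₃ = 0.2641 × 2850^0.3851 = 0.2641 × 21.41 ≈ 5.655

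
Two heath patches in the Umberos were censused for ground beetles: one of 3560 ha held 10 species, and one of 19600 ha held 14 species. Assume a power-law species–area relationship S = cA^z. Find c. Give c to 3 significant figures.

z = ln(S₂/S₁) / ln(A₂/A₁) = ln(14/10) / ln(19600/3560) = 0.3365 / 1.7058 = 0.1973
c = S₁ / A₁^z = 10 / 3560^0.1973 = 10 / 5.018 = 1.993

1.99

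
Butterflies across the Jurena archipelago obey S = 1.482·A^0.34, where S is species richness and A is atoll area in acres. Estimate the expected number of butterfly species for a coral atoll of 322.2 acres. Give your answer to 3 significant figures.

10.6

S = 1.482 × 322.2^0.34
ln S = ln 1.482 + 0.34 × ln 322.2 = 0.3934 + 0.34 × 5.7752 = 2.3570
S = e^2.3570 ≈ 10.56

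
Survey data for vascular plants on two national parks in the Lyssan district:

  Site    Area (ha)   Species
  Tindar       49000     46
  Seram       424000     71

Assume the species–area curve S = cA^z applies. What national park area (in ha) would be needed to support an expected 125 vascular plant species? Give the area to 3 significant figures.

7060000 ha

z = ln(71/46) / ln(424000/49000) = 0.4340 / 2.1579 = 0.2011
c = 46 / 49000^0.2011 = 46 / 8.778 = 5.241
A = (125/5.241)^(1/0.2011) ⇒ ln A = ln(23.85)/0.2011 = 15.7697
A = e^15.7697 ≈ 7057884 ha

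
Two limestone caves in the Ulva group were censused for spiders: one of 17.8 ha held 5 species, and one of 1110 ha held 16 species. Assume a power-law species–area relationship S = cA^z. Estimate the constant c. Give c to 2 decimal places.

z = ln(S₂/S₁) / ln(A₂/A₁) = ln(16/5) / ln(1110/17.8) = 1.1632 / 4.1329 = 0.2814
c = S₁ / A₁^z = 5 / 17.8^0.2814 = 5 / 2.249 = 2.224

2.22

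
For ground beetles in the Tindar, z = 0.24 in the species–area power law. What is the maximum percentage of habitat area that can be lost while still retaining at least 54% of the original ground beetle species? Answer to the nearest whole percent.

Need (A_new/A_old)^0.24 = 0.54, so A_new/A_old = 0.54^(1/0.24) = 0.54^4.167
ln(A_new/A_old) = ln 0.54 / 0.24 = -0.6162 / 0.24 = -2.5674
A_new/A_old = e^-2.5674 ≈ 0.07673
Fraction that can be lost = 1 − 0.07673 = 0.9233

92%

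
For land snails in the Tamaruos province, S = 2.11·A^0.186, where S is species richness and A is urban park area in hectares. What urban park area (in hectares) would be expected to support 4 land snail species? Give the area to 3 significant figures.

31.1 hectares

4 = 2.11 × A^0.186  ⇒  A^0.186 = 4/2.11 = 1.896
ln A = ln(1.896) / 0.186 = 0.6396 / 0.186 = 3.4387
A = e^3.4387 ≈ 31.15 hectares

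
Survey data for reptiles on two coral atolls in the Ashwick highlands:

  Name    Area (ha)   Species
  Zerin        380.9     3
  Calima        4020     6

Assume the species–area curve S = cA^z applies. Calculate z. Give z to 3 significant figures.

Taking logs: ln S = ln c + z ln A, so z = (ln S₂ − ln S₁)/(ln A₂ − ln A₁).
z = ln(6/3) / ln(4020/380.9) = ln(2) / ln(10.55) = 0.6931 / 2.3565 = 0.2941

0.294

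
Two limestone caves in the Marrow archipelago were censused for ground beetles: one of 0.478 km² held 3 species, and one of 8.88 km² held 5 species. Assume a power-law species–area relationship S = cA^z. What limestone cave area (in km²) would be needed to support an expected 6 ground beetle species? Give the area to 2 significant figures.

25 km²

z = ln(5/3) / ln(8.88/0.478) = 0.5108 / 2.9219 = 0.1748
c = 3 / 0.478^0.1748 = 3 / 0.8789 = 3.413
A = (6/3.413)^(1/0.1748) ⇒ ln A = ln(1.758)/0.1748 = 3.2267
A = e^3.2267 ≈ 25.2 km²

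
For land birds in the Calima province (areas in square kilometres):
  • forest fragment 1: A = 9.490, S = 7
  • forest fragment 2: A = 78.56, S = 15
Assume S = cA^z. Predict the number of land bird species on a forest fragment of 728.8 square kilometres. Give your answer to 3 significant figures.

z = ln(15/7) / ln(78.56/9.49) = 0.7621 / 2.1136 = 0.3606
c = 7 / 9.49^0.3606 = 7 / 2.251 = 3.11
S₃ = 3.11 × 728.8^0.3606 = 3.11 × 10.77 ≈ 33.49

33.5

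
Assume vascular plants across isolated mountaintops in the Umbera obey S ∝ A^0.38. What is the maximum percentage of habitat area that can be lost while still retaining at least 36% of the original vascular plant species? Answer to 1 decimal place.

93.2%

Need (A_new/A_old)^0.38 = 0.36, so A_new/A_old = 0.36^(1/0.38) = 0.36^2.632
ln(A_new/A_old) = ln 0.36 / 0.38 = -1.0217 / 0.38 = -2.6886
A_new/A_old = e^-2.6886 ≈ 0.06798
Fraction that can be lost = 1 − 0.06798 = 0.932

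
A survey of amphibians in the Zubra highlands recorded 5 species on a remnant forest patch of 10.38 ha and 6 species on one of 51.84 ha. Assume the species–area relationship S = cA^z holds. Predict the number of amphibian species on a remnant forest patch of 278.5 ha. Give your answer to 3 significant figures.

z = ln(6/5) / ln(51.84/10.38) = 0.1823 / 1.6083 = 0.1134
c = 5 / 10.38^0.1134 = 5 / 1.304 = 3.835
S₃ = 3.835 × 278.5^0.1134 = 3.835 × 1.893 ≈ 7.26

7.26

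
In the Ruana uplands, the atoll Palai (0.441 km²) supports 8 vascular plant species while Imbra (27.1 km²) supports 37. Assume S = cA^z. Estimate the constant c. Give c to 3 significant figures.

z = ln(S₂/S₁) / ln(A₂/A₁) = ln(37/8) / ln(27.1/0.441) = 1.5315 / 4.1182 = 0.3719
c = S₁ / A₁^z = 8 / 0.441^0.3719 = 8 / 0.7375 = 10.85

10.8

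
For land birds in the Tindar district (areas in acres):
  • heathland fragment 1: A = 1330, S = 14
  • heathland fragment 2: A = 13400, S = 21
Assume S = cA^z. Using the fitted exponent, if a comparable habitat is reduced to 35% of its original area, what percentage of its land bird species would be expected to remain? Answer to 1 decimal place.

83.2%

z = ln(21/14) / ln(13400/1330) = 0.4055 / 2.3101 = 0.1755
S_new/S_old = (A_new/A_old)^z = 0.35^0.1755 = exp(0.1755 × -1.0498) = 0.8317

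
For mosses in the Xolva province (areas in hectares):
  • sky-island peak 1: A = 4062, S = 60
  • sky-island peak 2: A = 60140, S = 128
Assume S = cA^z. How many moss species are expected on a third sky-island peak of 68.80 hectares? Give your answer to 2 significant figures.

z = ln(128/60) / ln(60140/4062) = 0.7577 / 2.6950 = 0.2811
c = 60 / 4062^0.2811 = 60 / 10.34 = 5.802
S₃ = 5.802 × 68.8^0.2811 = 5.802 × 3.286 ≈ 19.06

19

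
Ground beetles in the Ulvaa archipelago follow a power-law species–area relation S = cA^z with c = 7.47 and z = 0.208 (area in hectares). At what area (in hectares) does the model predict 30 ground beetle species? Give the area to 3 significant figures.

800 hectares

30 = 7.47 × A^0.208  ⇒  A^0.208 = 30/7.47 = 4.016
ln A = ln(4.016) / 0.208 = 1.3903 / 0.208 = 6.6841
A = e^6.6841 ≈ 799.6 hectares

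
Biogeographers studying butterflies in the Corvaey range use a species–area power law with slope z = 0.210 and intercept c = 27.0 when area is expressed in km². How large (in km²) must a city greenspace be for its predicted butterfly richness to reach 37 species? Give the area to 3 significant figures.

4.48 km²

37 = 27 × A^0.21  ⇒  A^0.21 = 37/27 = 1.37
ln A = ln(1.37) / 0.21 = 0.3151 / 0.21 = 1.5004
A = e^1.5004 ≈ 4.483 km²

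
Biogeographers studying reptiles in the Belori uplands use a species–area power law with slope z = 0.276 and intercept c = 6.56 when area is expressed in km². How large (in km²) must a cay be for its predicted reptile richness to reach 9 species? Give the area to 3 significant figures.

9 = 6.56 × A^0.276  ⇒  A^0.276 = 9/6.56 = 1.372
ln A = ln(1.372) / 0.276 = 0.3162 / 0.276 = 1.1458
A = e^1.1458 ≈ 3.145 km²

3.14 km²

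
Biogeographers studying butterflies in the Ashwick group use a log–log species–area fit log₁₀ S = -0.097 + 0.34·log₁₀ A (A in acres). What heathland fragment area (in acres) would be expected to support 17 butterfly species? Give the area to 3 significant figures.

8020 acres

17 = 0.7998 × A^0.34  ⇒  A^0.34 = 17/0.7998 = 21.25
ln A = ln(21.25) / 0.34 = 3.0566 / 0.34 = 8.9899
A = e^8.9899 ≈ 8022 acres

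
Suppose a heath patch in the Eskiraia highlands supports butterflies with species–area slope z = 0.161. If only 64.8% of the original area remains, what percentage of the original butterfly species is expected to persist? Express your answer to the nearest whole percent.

S_new/S_old = (A_new/A_old)^z = 0.648^0.161
= exp(0.161 × ln 0.648) = exp(0.161 × -0.4339) = exp(-0.0699) ≈ 0.9325

93%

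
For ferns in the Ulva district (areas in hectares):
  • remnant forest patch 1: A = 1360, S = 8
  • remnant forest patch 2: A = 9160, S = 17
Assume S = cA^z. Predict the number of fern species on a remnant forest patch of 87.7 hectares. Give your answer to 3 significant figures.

2.71

z = ln(17/8) / ln(9160/1360) = 0.7538 / 1.9074 = 0.3952
c = 8 / 1360^0.3952 = 8 / 17.31 = 0.4621
S₃ = 0.4621 × 87.7^0.3952 = 0.4621 × 5.859 ≈ 2.708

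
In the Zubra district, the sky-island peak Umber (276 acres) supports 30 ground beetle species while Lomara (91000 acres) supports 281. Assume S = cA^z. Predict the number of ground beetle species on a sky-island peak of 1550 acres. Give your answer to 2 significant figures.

z = ln(281/30) / ln(91000/276) = 2.2372 / 5.7982 = 0.3858
c = 30 / 276^0.3858 = 30 / 8.746 = 3.43
S₃ = 3.43 × 1550^0.3858 = 3.43 × 17.02 ≈ 58.38

58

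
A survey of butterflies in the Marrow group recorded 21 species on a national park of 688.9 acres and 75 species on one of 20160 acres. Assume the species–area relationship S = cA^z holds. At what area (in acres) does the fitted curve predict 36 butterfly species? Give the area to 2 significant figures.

z = ln(75/21) / ln(20160/688.9) = 1.2730 / 3.3764 = 0.3770
c = 21 / 688.9^0.3770 = 21 / 11.75 = 1.787
A = (36/1.787)^(1/0.3770) ⇒ ln A = ln(20.14)/0.3770 = 7.9647
A = e^7.9647 ≈ 2878 acres

2900 acres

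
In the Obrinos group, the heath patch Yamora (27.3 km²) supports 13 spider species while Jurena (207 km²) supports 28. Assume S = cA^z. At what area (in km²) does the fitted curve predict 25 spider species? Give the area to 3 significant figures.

153 km²

z = ln(28/13) / ln(207/27.3) = 0.7673 / 2.0258 = 0.3787
c = 13 / 27.3^0.3787 = 13 / 3.499 = 3.715
A = (25/3.715)^(1/0.3787) ⇒ ln A = ln(6.729)/0.3787 = 5.0335
A = e^5.0335 ≈ 153.5 km²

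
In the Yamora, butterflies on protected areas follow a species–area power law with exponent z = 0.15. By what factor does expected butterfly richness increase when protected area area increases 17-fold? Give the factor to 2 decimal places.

S₂/S₁ = (A₂/A₁)^z = 17^0.15
ln(S₂/S₁) = 0.15 × ln 17 = 0.15 × 2.8332 = 0.4250
S₂/S₁ = e^0.4250 ≈ 1.53

1.53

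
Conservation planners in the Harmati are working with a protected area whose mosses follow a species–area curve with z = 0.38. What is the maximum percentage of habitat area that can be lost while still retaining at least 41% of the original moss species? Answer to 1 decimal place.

Need (A_new/A_old)^0.38 = 0.41, so A_new/A_old = 0.41^(1/0.38) = 0.41^2.632
ln(A_new/A_old) = ln 0.41 / 0.38 = -0.8916 / 0.38 = -2.3463
A_new/A_old = e^-2.3463 ≈ 0.09572
Fraction that can be lost = 1 − 0.09572 = 0.9043

90.4%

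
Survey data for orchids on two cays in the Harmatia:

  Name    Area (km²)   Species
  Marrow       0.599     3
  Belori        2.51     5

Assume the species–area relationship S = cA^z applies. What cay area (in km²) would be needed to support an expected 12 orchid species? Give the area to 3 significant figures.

29.2 km²

z = ln(5/3) / ln(2.51/0.599) = 0.5108 / 1.4328 = 0.3565
c = 3 / 0.599^0.3565 = 3 / 0.833 = 3.601
A = (12/3.601)^(1/0.3565) ⇒ ln A = ln(3.332)/0.3565 = 3.3758
A = e^3.3758 ≈ 29.25 km²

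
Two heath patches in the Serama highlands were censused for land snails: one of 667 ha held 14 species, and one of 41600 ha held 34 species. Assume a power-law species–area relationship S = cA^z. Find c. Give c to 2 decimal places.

3.47

z = ln(S₂/S₁) / ln(A₂/A₁) = ln(34/14) / ln(41600/667) = 0.8873 / 4.1331 = 0.2147
c = S₁ / A₁^z = 14 / 667^0.2147 = 14 / 4.039 = 3.466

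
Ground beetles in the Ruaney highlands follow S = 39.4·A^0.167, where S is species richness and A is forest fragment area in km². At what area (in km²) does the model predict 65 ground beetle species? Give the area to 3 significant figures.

20.0 km²

65 = 39.4 × A^0.167  ⇒  A^0.167 = 65/39.4 = 1.65
ln A = ln(1.65) / 0.167 = 0.5006 / 0.167 = 2.9977
A = e^2.9977 ≈ 20.04 km²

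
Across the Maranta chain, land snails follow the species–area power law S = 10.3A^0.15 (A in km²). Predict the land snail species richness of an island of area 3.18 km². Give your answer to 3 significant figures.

S = 10.3 × 3.18^0.15
ln S = ln 10.3 + 0.15 × ln 3.18 = 2.3321 + 0.15 × 1.1569 = 2.5057
S = e^2.5057 ≈ 12.25

12.3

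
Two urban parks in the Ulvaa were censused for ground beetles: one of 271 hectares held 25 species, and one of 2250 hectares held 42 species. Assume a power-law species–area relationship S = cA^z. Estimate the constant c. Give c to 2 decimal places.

z = ln(S₂/S₁) / ln(A₂/A₁) = ln(42/25) / ln(2250/271) = 0.5188 / 2.1166 = 0.2451
c = S₁ / A₁^z = 25 / 271^0.2451 = 25 / 3.948 = 6.333

6.33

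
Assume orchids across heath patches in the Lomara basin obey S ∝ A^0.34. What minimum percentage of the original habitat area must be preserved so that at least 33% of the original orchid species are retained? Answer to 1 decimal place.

Need (A_new/A_old)^0.34 = 0.33, so A_new/A_old = 0.33^(1/0.34) = 0.33^2.941
ln(A_new/A_old) = ln 0.33 / 0.34 = -1.1087 / 0.34 = -3.2608
A_new/A_old = e^-3.2608 ≈ 0.03836

3.8%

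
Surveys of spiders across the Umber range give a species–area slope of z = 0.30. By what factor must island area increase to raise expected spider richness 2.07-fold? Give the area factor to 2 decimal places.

11.30

(A₂/A₁)^0.3 = 2.07, so A₂/A₁ = 2.07^(1/0.3) = 2.07^3.333
ln(A₂/A₁) = ln 2.07 / 0.3 = 0.7275 / 0.3 = 2.4252
A₂/A₁ = e^2.4252 ≈ 11.3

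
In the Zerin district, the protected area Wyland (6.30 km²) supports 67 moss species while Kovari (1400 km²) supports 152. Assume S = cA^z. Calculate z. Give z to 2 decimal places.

Taking logs: ln S = ln c + z ln A, so z = (ln S₂ − ln S₁)/(ln A₂ − ln A₁).
z = ln(152/67) / ln(1400/6.3) = ln(2.269) / ln(222.2) = 0.8192 / 5.4037 = 0.1516

0.15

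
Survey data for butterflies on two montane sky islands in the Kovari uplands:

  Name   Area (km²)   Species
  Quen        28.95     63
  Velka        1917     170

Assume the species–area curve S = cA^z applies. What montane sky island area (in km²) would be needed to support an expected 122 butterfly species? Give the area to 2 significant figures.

470 km²

z = ln(170/63) / ln(1917/28.95) = 0.9927 / 4.1929 = 0.2367
c = 63 / 28.95^0.2367 = 63 / 2.218 = 28.4
A = (122/28.4)^(1/0.2367) ⇒ ln A = ln(4.296)/0.2367 = 6.1571
A = e^6.1571 ≈ 472.1 km²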